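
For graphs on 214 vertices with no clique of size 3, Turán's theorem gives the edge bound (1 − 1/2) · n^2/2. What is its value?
Turán density bound = (1/2) · 214^2/2 = 11449

Turán's theorem: ex(n, K_{r+1}) is achieved by the complete r-partite Turán graph T(n, r) with parts as balanced as possible, and is at most (1 − 1/r) · n^2/2. For r = 2, n = 214: the density bound is (1/2) · 45796/2 = 11449. Since 2 ∣ 214, the Turán graph T(214, 2) has parts of equal size 107, and its edge count e(T(214, 2)) = 11449 attains the density bound exactly.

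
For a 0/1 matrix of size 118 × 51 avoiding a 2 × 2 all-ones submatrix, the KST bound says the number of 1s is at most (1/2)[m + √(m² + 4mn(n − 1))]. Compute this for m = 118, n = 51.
z(118, 51; 2, 2) ≤ (1/2)[118 + √(118² + 4·118·51·50)] = (1/2)[118 + √1217524] = 610.7073

Kővári–Sós–Turán: let r_1, ..., r_118 be the row sums and z = Σ r_i the total number of 1s. Each pair of columns can share at most one row with both entries 1 (else a 2×2 all-ones block appears), so Σ_i C(r_i, 2) ≤ C(51, 2) = 1275. By convexity Σ_i C(r_i, 2) ≥ 118·C(z/118, 2) = z(z − 118)/(2·118), giving z² − 118z − 118·51·50 ≤ 0 and hence z ≤ (1/2)[118 + √(13924 + 4·300900)] = (1/2)[118 + √1217524] ≈ (1/2)(118 + 1103.4147) = 610.7073.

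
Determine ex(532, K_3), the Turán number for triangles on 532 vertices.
ex(532, K_3) = ⌊532^2/4⌋ = 70756

Mantel (1907): a triangle-free graph on n vertices has at most ⌊n^2/4⌋ edges, with equality for the complete bipartite graph K_{⌊n/2⌋, ⌈n/2⌉}. For n = 532: ⌊532^2/4⌋ = ⌊283024/4⌋ = 70756. The extremal graph is K_{266, 266}, which has 266·266 = 70756 edges.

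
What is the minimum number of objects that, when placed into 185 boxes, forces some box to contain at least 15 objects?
n = (15 − 1)·185 + 1 = 2591

By the generalised pigeonhole principle, to guarantee some box contains ≥ r objects we need more than (r − 1) · k objects total. Threshold: n = (r − 1) · k + 1. With r = 15 and k = 185: n = 14 · 185 + 1 = 2590 + 1 = 2591. For n = 2590 = 14 · 185, we can put exactly 14 objects in every box, avoiding 15 in any single one — so 2591 is tight.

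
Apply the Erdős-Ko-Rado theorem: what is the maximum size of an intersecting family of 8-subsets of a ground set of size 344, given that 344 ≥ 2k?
max |F| = C(343, 7) = 104200375748469

Erdős-Ko-Rado (1961): when n ≥ 2k, max |F| = C(n−1, k−1). The bound is attained by the star {A : i ∈ A} for any fixed i ∈ [n]. Here C(344−1, 8−1) = C(343, 7) = 104200375748469.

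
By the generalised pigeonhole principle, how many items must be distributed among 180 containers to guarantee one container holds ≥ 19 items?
n = (19 − 1)·180 + 1 = 3241

By the generalised pigeonhole principle, to guarantee some box contains ≥ r objects we need more than (r − 1) · k objects total. Threshold: n = (r − 1) · k + 1. With r = 19 and k = 180: n = 18 · 180 + 1 = 3240 + 1 = 3241. For n = 3240 = 18 · 180, we can put exactly 18 objects in every box, avoiding 19 in any single one — so 3241 is tight.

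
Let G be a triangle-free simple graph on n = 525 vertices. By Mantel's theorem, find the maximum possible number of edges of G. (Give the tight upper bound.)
ex(525, K_3) = ⌊525^2/4⌋ = 68906

Mantel (1907): a triangle-free graph on n vertices has at most ⌊n^2/4⌋ edges, with equality for the complete bipartite graph K_{⌊n/2⌋, ⌈n/2⌉}. For n = 525: ⌊525^2/4⌋ = ⌊275625/4⌋ = 68906. The extremal graph is K_{262, 263}, which has 262·263 = 68906 edges.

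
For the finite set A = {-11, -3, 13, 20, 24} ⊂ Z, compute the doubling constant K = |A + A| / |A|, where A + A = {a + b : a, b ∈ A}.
K = |A + A| / |A| = 15/5 = 3

Enumerate A + A = {a + b : a, b ∈ A}. With |A| = 5, there are |A|^2 = 25 ordered sum pairs; collecting distinct values, A + A = {-22, -14, -6, 2, 9, 10, 13, 17, 21, 26, 33, 37, 40, 44, 48}, so |A + A| = 15. Thus K = 15/5 = 3. For comparison, the minimum possible |A + A| over all 5-element sets is 2·5 − 1 = 9 (so min K = 9/5), attained only by arithmetic progressions.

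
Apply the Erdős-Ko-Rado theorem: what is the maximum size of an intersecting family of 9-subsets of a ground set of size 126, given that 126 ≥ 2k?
max |F| = C(125, 8) = 1176174344125

Erdős-Ko-Rado (1961): when n ≥ 2k, max |F| = C(n−1, k−1). The bound is attained by the star {A : i ∈ A} for any fixed i ∈ [n]. Here C(126−1, 9−1) = C(125, 8) = 1176174344125.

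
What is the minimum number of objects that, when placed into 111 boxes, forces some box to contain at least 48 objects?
n = (48 − 1)·111 + 1 = 5218

By the generalised pigeonhole principle, to guarantee some box contains ≥ r objects we need more than (r − 1) · k objects total. Threshold: n = (r − 1) · k + 1. With r = 48 and k = 111: n = 47 · 111 + 1 = 5217 + 1 = 5218. For n = 5217 = 47 · 111, we can put exactly 47 objects in every box, avoiding 48 in any single one — so 5218 is tight.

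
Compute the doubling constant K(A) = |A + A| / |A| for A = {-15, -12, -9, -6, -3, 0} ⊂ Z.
K = |A + A| / |A| = 11/6

Enumerate A + A = {a + b : a, b ∈ A}. With |A| = 6, there are |A|^2 = 36 ordered sum pairs; collecting distinct values, A + A = {-30, -27, -24, -21, -18, -15, -12, -9, -6, -3, 0}, so |A + A| = 11. Thus K = 11/6. Here |A + A| = 2|A| − 1 = 11, the minimum possible — so K = 11/6 is minimal, which holds iff A is an arithmetic progression.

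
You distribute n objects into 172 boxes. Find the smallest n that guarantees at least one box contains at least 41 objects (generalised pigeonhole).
n = (41 − 1)·172 + 1 = 6881

By the generalised pigeonhole principle, to guarantee some box contains ≥ r objects we need more than (r − 1) · k objects total. Threshold: n = (r − 1) · k + 1. With r = 41 and k = 172: n = 40 · 172 + 1 = 6880 + 1 = 6881. For n = 6880 = 40 · 172, we can put exactly 40 objects in every box, avoiding 41 in any single one — so 6881 is tight.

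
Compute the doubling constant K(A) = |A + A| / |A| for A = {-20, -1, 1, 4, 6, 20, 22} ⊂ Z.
K = |A + A| / |A| = 23/7

Enumerate A + A = {a + b : a, b ∈ A}. With |A| = 7, there are |A|^2 = 49 ordered sum pairs; collecting distinct values, A + A = {-40, -21, -19, -16, -14, -2, 0, 2, 3, 5, 7, 8, 10, 12, 19, 21, 23, 24, 26, 28, 40, 42, 44}, so |A + A| = 23. Thus K = 23/7. For comparison, the minimum possible |A + A| over all 7-element sets is 2·7 − 1 = 13 (so min K = 13/7), attained only by arithmetic progressions.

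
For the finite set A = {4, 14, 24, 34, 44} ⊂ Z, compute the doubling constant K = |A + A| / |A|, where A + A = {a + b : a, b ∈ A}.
K = |A + A| / |A| = 9/5

Enumerate A + A = {a + b : a, b ∈ A}. With |A| = 5, there are |A|^2 = 25 ordered sum pairs; collecting distinct values, A + A = {8, 18, 28, 38, 48, 58, 68, 78, 88}, so |A + A| = 9. Thus K = 9/5. Here |A + A| = 2|A| − 1 = 9, the minimum possible — so K = 9/5 is minimal, which holds iff A is an arithmetic progression.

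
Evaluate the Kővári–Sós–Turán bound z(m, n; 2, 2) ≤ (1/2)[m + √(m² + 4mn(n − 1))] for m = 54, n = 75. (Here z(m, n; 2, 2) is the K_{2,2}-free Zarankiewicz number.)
z(54, 75; 2, 2) ≤ (1/2)[54 + √(54² + 4·54·75·74)] = (1/2)[54 + √1201716] = 575.114

Kővári–Sós–Turán: let r_1, ..., r_54 be the row sums and z = Σ r_i the total number of 1s. Each pair of columns can share at most one row with both entries 1 (else a 2×2 all-ones block appears), so Σ_i C(r_i, 2) ≤ C(75, 2) = 2775. By convexity Σ_i C(r_i, 2) ≥ 54·C(z/54, 2) = z(z − 54)/(2·54), giving z² − 54z − 54·75·74 ≤ 0 and hence z ≤ (1/2)[54 + √(2916 + 4·299700)] = (1/2)[54 + √1201716] ≈ (1/2)(54 + 1096.2281) = 575.114.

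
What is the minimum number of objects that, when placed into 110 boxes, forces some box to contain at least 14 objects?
n = (14 − 1)·110 + 1 = 1431

By the generalised pigeonhole principle, to guarantee some box contains ≥ r objects we need more than (r − 1) · k objects total. Threshold: n = (r − 1) · k + 1. With r = 14 and k = 110: n = 13 · 110 + 1 = 1430 + 1 = 1431. For n = 1430 = 13 · 110, we can put exactly 13 objects in every box, avoiding 14 in any single one — so 1431 is tight.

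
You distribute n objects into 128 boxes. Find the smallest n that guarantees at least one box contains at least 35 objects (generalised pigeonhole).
n = (35 − 1)·128 + 1 = 4353

By the generalised pigeonhole principle, to guarantee some box contains ≥ r objects we need more than (r − 1) · k objects total. Threshold: n = (r − 1) · k + 1. With r = 35 and k = 128: n = 34 · 128 + 1 = 4352 + 1 = 4353. For n = 4352 = 34 · 128, we can put exactly 34 objects in every box, avoiding 35 in any single one — so 4353 is tight.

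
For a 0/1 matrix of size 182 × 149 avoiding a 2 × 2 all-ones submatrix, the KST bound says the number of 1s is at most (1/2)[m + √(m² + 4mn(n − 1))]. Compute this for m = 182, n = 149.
z(182, 149; 2, 2) ≤ (1/2)[182 + √(182² + 4·182·149·148)] = (1/2)[182 + √16086980] = 2096.4289

Kővári–Sós–Turán: let r_1, ..., r_182 be the row sums and z = Σ r_i the total number of 1s. Each pair of columns can share at most one row with both entries 1 (else a 2×2 all-ones block appears), so Σ_i C(r_i, 2) ≤ C(149, 2) = 11026. By convexity Σ_i C(r_i, 2) ≥ 182·C(z/182, 2) = z(z − 182)/(2·182), giving z² − 182z − 182·149·148 ≤ 0 and hence z ≤ (1/2)[182 + √(33124 + 4·4013464)] = (1/2)[182 + √16086980] ≈ (1/2)(182 + 4010.8578) = 2096.4289.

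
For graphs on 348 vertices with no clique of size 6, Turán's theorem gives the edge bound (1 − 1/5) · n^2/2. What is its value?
Turán density bound = (4/5) · 348^2/2 = 242208/5 ≈ 48441.6

Turán's theorem: ex(n, K_{r+1}) is achieved by the complete r-partite Turán graph T(n, r) with parts as balanced as possible, and is at most (1 − 1/r) · n^2/2. For r = 5, n = 348: the density bound is (4/5) · 121104/2 = 242208/5 ≈ 48441.6. The integer-valued extremum is e(T(348, 5)) = 48441, which is strictly less than the density bound 242208/5 since 5 ∤ 348 (the parts of T(348, 5) cannot all be equal).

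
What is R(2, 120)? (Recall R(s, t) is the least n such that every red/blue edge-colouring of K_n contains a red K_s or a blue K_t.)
R(2, 120) = 120

R(2, k) = k for all k ≥ 2: in a 2-colouring of K_k, either some edge is red (a red K_2) or all edges are blue (a blue K_k). And K_{119} coloured all-blue has no blue K_120, so R(2, 120) > 119. Hence R(2, 120) = 120.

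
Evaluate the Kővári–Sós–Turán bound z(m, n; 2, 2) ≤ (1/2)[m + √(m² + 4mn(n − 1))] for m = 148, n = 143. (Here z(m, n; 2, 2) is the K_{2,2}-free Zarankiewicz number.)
z(148, 143; 2, 2) ≤ (1/2)[148 + √(148² + 4·148·143·142)] = (1/2)[148 + √12043056] = 1809.1553

Kővári–Sós–Turán: let r_1, ..., r_148 be the row sums and z = Σ r_i the total number of 1s. Each pair of columns can share at most one row with both entries 1 (else a 2×2 all-ones block appears), so Σ_i C(r_i, 2) ≤ C(143, 2) = 10153. By convexity Σ_i C(r_i, 2) ≥ 148·C(z/148, 2) = z(z − 148)/(2·148), giving z² − 148z − 148·143·142 ≤ 0 and hence z ≤ (1/2)[148 + √(21904 + 4·3005288)] = (1/2)[148 + √12043056] ≈ (1/2)(148 + 3470.3106) = 1809.1553.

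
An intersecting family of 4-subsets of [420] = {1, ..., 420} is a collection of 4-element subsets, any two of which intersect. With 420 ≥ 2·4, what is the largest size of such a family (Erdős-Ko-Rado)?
max |F| = C(419, 3) = 12172369

The Erdős-Ko-Rado theorem states: for n ≥ 2k, an intersecting family of k-subsets of an n-element set has size at most C(n − 1, k − 1), with equality for 'star' families {A ⊆ [n] : |A| = k, i ∈ A} (fix an element i). For n = 420, k = 4: C(419, 3) = 12172369.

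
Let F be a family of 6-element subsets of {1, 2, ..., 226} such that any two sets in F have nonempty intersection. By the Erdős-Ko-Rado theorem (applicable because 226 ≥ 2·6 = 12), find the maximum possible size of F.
max |F| = C(225, 5) = 4595146920

The Erdős-Ko-Rado theorem states: for n ≥ 2k, an intersecting family of k-subsets of an n-element set has size at most C(n − 1, k − 1), with equality for 'star' families {A ⊆ [n] : |A| = k, i ∈ A} (fix an element i). For n = 226, k = 6: C(225, 5) = 4595146920.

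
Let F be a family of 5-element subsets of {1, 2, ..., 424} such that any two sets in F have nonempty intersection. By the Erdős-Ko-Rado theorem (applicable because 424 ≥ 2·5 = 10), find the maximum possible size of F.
max |F| = C(423, 4) = 1315142955

The Erdős-Ko-Rado theorem states: for n ≥ 2k, an intersecting family of k-subsets of an n-element set has size at most C(n − 1, k − 1), with equality for 'star' families {A ⊆ [n] : |A| = k, i ∈ A} (fix an element i). For n = 424, k = 5: C(423, 4) = 1315142955.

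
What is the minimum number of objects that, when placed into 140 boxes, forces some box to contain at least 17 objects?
n = (17 − 1)·140 + 1 = 2241

By the generalised pigeonhole principle, to guarantee some box contains ≥ r objects we need more than (r − 1) · k objects total. Threshold: n = (r − 1) · k + 1. With r = 17 and k = 140: n = 16 · 140 + 1 = 2240 + 1 = 2241. For n = 2240 = 16 · 140, we can put exactly 16 objects in every box, avoiding 17 in any single one — so 2241 is tight.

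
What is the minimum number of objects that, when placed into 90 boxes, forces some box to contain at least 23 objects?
n = (23 − 1)·90 + 1 = 1981

By the generalised pigeonhole principle, to guarantee some box contains ≥ r objects we need more than (r − 1) · k objects total. Threshold: n = (r − 1) · k + 1. With r = 23 and k = 90: n = 22 · 90 + 1 = 1980 + 1 = 1981. For n = 1980 = 22 · 90, we can put exactly 22 objects in every box, avoiding 23 in any single one — so 1981 is tight.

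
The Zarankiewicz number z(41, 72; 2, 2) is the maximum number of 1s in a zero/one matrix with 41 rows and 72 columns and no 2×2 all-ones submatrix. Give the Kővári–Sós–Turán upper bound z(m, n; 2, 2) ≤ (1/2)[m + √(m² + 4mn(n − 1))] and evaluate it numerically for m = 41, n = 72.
z(41, 72; 2, 2) ≤ (1/2)[41 + √(41² + 4·41·72·71)] = (1/2)[41 + √840049] = 478.7709

Kővári–Sós–Turán: let r_1, ..., r_41 be the row sums and z = Σ r_i the total number of 1s. Each pair of columns can share at most one row with both entries 1 (else a 2×2 all-ones block appears), so Σ_i C(r_i, 2) ≤ C(72, 2) = 2556. By convexity Σ_i C(r_i, 2) ≥ 41·C(z/41, 2) = z(z − 41)/(2·41), giving z² − 41z − 41·72·71 ≤ 0 and hence z ≤ (1/2)[41 + √(1681 + 4·209592)] = (1/2)[41 + √840049] ≈ (1/2)(41 + 916.5419) = 478.7709.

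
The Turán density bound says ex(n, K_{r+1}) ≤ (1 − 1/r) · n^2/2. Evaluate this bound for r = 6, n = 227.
Turán density bound = (5/6) · 227^2/2 = 257645/12 ≈ 21470.4167

Turán's theorem: ex(n, K_{r+1}) is achieved by the complete r-partite Turán graph T(n, r) with parts as balanced as possible, and is at most (1 − 1/r) · n^2/2. For r = 6, n = 227: the density bound is (5/6) · 51529/2 = 257645/12 ≈ 21470.4167. The integer-valued extremum is e(T(227, 6)) = 21470, which is strictly less than the density bound 257645/12 since 6 ∤ 227 (the parts of T(227, 6) cannot all be equal).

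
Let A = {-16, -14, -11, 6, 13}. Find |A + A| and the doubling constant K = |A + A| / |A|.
K = |A + A| / |A| = 15/5 = 3

Enumerate A + A = {a + b : a, b ∈ A}. With |A| = 5, there are |A|^2 = 25 ordered sum pairs; collecting distinct values, A + A = {-32, -30, -28, -27, -25, -22, -10, -8, -5, -3, -1, 2, 12, 19, 26}, so |A + A| = 15. Thus K = 15/5 = 3. For comparison, the minimum possible |A + A| over all 5-element sets is 2·5 − 1 = 9 (so min K = 9/5), attained only by arithmetic progressions.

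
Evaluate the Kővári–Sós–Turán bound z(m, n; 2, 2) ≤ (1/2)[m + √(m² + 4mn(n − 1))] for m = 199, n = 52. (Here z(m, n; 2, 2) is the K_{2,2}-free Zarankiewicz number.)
z(199, 52; 2, 2) ≤ (1/2)[199 + √(199² + 4·199·52·51)] = (1/2)[199 + √2150593] = 832.745

Kővári–Sós–Turán: let r_1, ..., r_199 be the row sums and z = Σ r_i the total number of 1s. Each pair of columns can share at most one row with both entries 1 (else a 2×2 all-ones block appears), so Σ_i C(r_i, 2) ≤ C(52, 2) = 1326. By convexity Σ_i C(r_i, 2) ≥ 199·C(z/199, 2) = z(z − 199)/(2·199), giving z² − 199z − 199·52·51 ≤ 0 and hence z ≤ (1/2)[199 + √(39601 + 4·527748)] = (1/2)[199 + √2150593] ≈ (1/2)(199 + 1466.49) = 832.745.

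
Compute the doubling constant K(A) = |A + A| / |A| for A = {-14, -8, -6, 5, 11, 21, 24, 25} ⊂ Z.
K = |A + A| / |A| = 33/8

Enumerate A + A = {a + b : a, b ∈ A}. With |A| = 8, there are |A|^2 = 64 ordered sum pairs; collecting distinct values, A + A = {-28, -22, -20, -16, -14, -12, -9, -3, -1, 3, 5, 7, 10, 11, 13, 15, 16, 17, 18, 19, 22, 26, 29, 30, 32, 35, 36, 42, 45, 46, 48, 49, 50}, so |A + A| = 33. Thus K = 33/8. For comparison, the minimum possible |A + A| over all 8-element sets is 2·8 − 1 = 15 (so min K = 15/8), attained only by arithmetic progressions.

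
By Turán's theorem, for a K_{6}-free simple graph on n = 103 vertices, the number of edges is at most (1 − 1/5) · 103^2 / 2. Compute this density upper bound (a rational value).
Turán density bound = (4/5) · 103^2/2 = 21218/5 ≈ 4243.6

Turán's theorem: ex(n, K_{r+1}) is achieved by the complete r-partite Turán graph T(n, r) with parts as balanced as possible, and is at most (1 − 1/r) · n^2/2. For r = 5, n = 103: the density bound is (4/5) · 10609/2 = 21218/5 ≈ 4243.6. The integer-valued extremum is e(T(103, 5)) = 4243, which is strictly less than the density bound 21218/5 since 5 ∤ 103 (the parts of T(103, 5) cannot all be equal).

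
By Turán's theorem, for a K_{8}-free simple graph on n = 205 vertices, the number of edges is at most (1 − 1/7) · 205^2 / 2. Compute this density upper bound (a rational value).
Turán density bound = (6/7) · 205^2/2 = 126075/7 ≈ 18010.7143

Turán's theorem: ex(n, K_{r+1}) is achieved by the complete r-partite Turán graph T(n, r) with parts as balanced as possible, and is at most (1 − 1/r) · n^2/2. For r = 7, n = 205: the density bound is (6/7) · 42025/2 = 126075/7 ≈ 18010.7143. The integer-valued extremum is e(T(205, 7)) = 18010, which is strictly less than the density bound 126075/7 since 7 ∤ 205 (the parts of T(205, 7) cannot all be equal).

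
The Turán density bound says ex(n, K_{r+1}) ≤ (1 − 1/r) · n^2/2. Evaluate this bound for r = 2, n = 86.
Turán density bound = (1/2) · 86^2/2 = 1849

Turán's theorem: ex(n, K_{r+1}) is achieved by the complete r-partite Turán graph T(n, r) with parts as balanced as possible, and is at most (1 − 1/r) · n^2/2. For r = 2, n = 86: the density bound is (1/2) · 7396/2 = 1849. Since 2 ∣ 86, the Turán graph T(86, 2) has parts of equal size 43, and its edge count e(T(86, 2)) = 1849 attains the density bound exactly.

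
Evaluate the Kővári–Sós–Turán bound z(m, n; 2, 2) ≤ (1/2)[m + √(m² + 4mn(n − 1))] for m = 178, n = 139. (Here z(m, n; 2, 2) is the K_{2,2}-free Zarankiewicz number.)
z(178, 139; 2, 2) ≤ (1/2)[178 + √(178² + 4·178·139·138)] = (1/2)[178 + √13689268] = 1938.9505

Kővári–Sós–Turán: let r_1, ..., r_178 be the row sums and z = Σ r_i the total number of 1s. Each pair of columns can share at most one row with both entries 1 (else a 2×2 all-ones block appears), so Σ_i C(r_i, 2) ≤ C(139, 2) = 9591. By convexity Σ_i C(r_i, 2) ≥ 178·C(z/178, 2) = z(z − 178)/(2·178), giving z² − 178z − 178·139·138 ≤ 0 and hence z ≤ (1/2)[178 + √(31684 + 4·3414396)] = (1/2)[178 + √13689268] ≈ (1/2)(178 + 3699.9011) = 1938.9505.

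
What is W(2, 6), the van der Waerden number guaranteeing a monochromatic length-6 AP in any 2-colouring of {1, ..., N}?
W(2, 6) = 1132

This is a classical value, W(2, 6) = 1132, established by combining an explicit 2-colouring of {1, ..., 1131} with no monochromatic 6-AP (giving the lower bound W(2, 6) > 1131) and a finite case analysis / exhaustive computer search showing every 2-colouring of {1, ..., 1132} has such an AP.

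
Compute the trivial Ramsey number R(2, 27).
R(2, 27) = 27

R(2, k) = k for all k ≥ 2: in a 2-colouring of K_k, either some edge is red (a red K_2) or all edges are blue (a blue K_k). And K_{26} coloured all-blue has no blue K_27, so R(2, 27) > 26. Hence R(2, 27) = 27.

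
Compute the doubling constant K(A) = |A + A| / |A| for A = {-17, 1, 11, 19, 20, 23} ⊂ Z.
K = |A + A| / |A| = 20/6 = 10/3

Enumerate A + A = {a + b : a, b ∈ A}. With |A| = 6, there are |A|^2 = 36 ordered sum pairs; collecting distinct values, A + A = {-34, -16, -6, 2, 3, 6, 12, 20, 21, 22, 24, 30, 31, 34, 38, 39, 40, 42, 43, 46}, so |A + A| = 20. Thus K = 20/6 = 10/3. For comparison, the minimum possible |A + A| over all 6-element sets is 2·6 − 1 = 11 (so min K = 11/6), attained only by arithmetic progressions.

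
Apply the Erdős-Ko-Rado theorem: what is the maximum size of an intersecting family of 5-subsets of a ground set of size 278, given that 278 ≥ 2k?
max |F| = C(277, 4) = 240027425

Erdős-Ko-Rado (1961): when n ≥ 2k, max |F| = C(n−1, k−1). The bound is attained by the star {A : i ∈ A} for any fixed i ∈ [n]. Here C(278−1, 5−1) = C(277, 4) = 240027425.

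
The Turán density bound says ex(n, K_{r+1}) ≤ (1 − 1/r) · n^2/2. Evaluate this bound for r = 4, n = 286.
Turán density bound = (3/4) · 286^2/2 = 61347/2 ≈ 30673.5

Turán's theorem: ex(n, K_{r+1}) is achieved by the complete r-partite Turán graph T(n, r) with parts as balanced as possible, and is at most (1 − 1/r) · n^2/2. For r = 4, n = 286: the density bound is (3/4) · 81796/2 = 61347/2 ≈ 30673.5. The integer-valued extremum is e(T(286, 4)) = 30673, which is strictly less than the density bound 61347/2 since 4 ∤ 286 (the parts of T(286, 4) cannot all be equal).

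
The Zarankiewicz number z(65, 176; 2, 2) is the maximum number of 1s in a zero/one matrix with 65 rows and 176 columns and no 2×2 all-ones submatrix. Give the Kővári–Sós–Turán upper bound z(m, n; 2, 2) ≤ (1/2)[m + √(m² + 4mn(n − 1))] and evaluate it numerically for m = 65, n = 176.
z(65, 176; 2, 2) ≤ (1/2)[65 + √(65² + 4·65·176·175)] = (1/2)[65 + √8012225] = 1447.7937

Kővári–Sós–Turán: let r_1, ..., r_65 be the row sums and z = Σ r_i the total number of 1s. Each pair of columns can share at most one row with both entries 1 (else a 2×2 all-ones block appears), so Σ_i C(r_i, 2) ≤ C(176, 2) = 15400. By convexity Σ_i C(r_i, 2) ≥ 65·C(z/65, 2) = z(z − 65)/(2·65), giving z² − 65z − 65·176·175 ≤ 0 and hence z ≤ (1/2)[65 + √(4225 + 4·2002000)] = (1/2)[65 + √8012225] ≈ (1/2)(65 + 2830.5874) = 1447.7937.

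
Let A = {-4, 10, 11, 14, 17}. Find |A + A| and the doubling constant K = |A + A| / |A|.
K = |A + A| / |A| = 14/5

Enumerate A + A = {a + b : a, b ∈ A}. With |A| = 5, there are |A|^2 = 25 ordered sum pairs; collecting distinct values, A + A = {-8, 6, 7, 10, 13, 20, 21, 22, 24, 25, 27, 28, 31, 34}, so |A + A| = 14. Thus K = 14/5. For comparison, the minimum possible |A + A| over all 5-element sets is 2·5 − 1 = 9 (so min K = 9/5), attained only by arithmetic progressions.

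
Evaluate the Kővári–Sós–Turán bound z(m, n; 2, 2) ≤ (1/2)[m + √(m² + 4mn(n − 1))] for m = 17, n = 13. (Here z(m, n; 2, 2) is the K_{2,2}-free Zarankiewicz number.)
z(17, 13; 2, 2) ≤ (1/2)[17 + √(17² + 4·17·13·12)] = (1/2)[17 + √10897] = 60.6943

Kővári–Sós–Turán: let r_1, ..., r_17 be the row sums and z = Σ r_i the total number of 1s. Each pair of columns can share at most one row with both entries 1 (else a 2×2 all-ones block appears), so Σ_i C(r_i, 2) ≤ C(13, 2) = 78. By convexity Σ_i C(r_i, 2) ≥ 17·C(z/17, 2) = z(z − 17)/(2·17), giving z² − 17z − 17·13·12 ≤ 0 and hence z ≤ (1/2)[17 + √(289 + 4·2652)] = (1/2)[17 + √10897] ≈ (1/2)(17 + 104.3887) = 60.6943.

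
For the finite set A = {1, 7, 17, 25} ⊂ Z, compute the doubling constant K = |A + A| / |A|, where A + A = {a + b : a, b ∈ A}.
K = |A + A| / |A| = 10/4 = 5/2

Enumerate A + A = {a + b : a, b ∈ A}. With |A| = 4, there are |A|^2 = 16 ordered sum pairs; collecting distinct values, A + A = {2, 8, 14, 18, 24, 26, 32, 34, 42, 50}, so |A + A| = 10. Thus K = 10/4 = 5/2. For comparison, the minimum possible |A + A| over all 4-element sets is 2·4 − 1 = 7 (so min K = 7/4), attained only by arithmetic progressions.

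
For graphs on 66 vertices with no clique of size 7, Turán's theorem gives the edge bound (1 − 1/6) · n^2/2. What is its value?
Turán density bound = (5/6) · 66^2/2 = 1815

Turán's theorem: ex(n, K_{r+1}) is achieved by the complete r-partite Turán graph T(n, r) with parts as balanced as possible, and is at most (1 − 1/r) · n^2/2. For r = 6, n = 66: the density bound is (5/6) · 4356/2 = 1815. Since 6 ∣ 66, the Turán graph T(66, 6) has parts of equal size 11, and its edge count e(T(66, 6)) = 1815 attains the density bound exactly.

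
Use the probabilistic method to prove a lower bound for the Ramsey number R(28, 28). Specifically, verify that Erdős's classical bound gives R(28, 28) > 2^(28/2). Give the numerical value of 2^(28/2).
2^(28/2) = 16384; so R(28, 28) > 16384

Colour each edge of K_n uniformly at random with red/blue. The expected number of monochromatic K_28 is C(n, 28) · 2 · 2^(−C(28,2)). If C(n, 28) · 2^(1 − C(28,2)) < 1, then with positive probability no monochromatic K_28 exists, so R(28, 28) > n. The standard estimate C(n, 28) ≤ n^28/28! shows this inequality holds whenever n ≤ 2^(28/2) (since 28! · 2^(C(28,2) − 1) > 2^(28^2/2) ≥ n^28). Hence R(28, 28) > 2^(28/2) = 16384.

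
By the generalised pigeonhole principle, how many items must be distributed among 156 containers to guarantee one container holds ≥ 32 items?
n = (32 − 1)·156 + 1 = 4837

By the generalised pigeonhole principle, to guarantee some box contains ≥ r objects we need more than (r − 1) · k objects total. Threshold: n = (r − 1) · k + 1. With r = 32 and k = 156: n = 31 · 156 + 1 = 4836 + 1 = 4837. For n = 4836 = 31 · 156, we can put exactly 31 objects in every box, avoiding 32 in any single one — so 4837 is tight.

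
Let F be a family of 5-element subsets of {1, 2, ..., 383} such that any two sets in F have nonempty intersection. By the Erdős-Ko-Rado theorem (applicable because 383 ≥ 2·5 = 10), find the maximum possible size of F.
max |F| = C(382, 4) = 873373285

The Erdős-Ko-Rado theorem states: for n ≥ 2k, an intersecting family of k-subsets of an n-element set has size at most C(n − 1, k − 1), with equality for 'star' families {A ⊆ [n] : |A| = k, i ∈ A} (fix an element i). For n = 383, k = 5: C(382, 4) = 873373285.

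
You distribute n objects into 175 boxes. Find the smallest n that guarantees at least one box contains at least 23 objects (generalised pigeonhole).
n = (23 − 1)·175 + 1 = 3851

By the generalised pigeonhole principle, to guarantee some box contains ≥ r objects we need more than (r − 1) · k objects total. Threshold: n = (r − 1) · k + 1. With r = 23 and k = 175: n = 22 · 175 + 1 = 3850 + 1 = 3851. For n = 3850 = 22 · 175, we can put exactly 22 objects in every box, avoiding 23 in any single one — so 3851 is tight.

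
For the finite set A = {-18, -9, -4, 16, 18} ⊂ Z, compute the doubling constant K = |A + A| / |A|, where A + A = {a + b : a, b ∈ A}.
K = |A + A| / |A| = 15/5 = 3

Enumerate A + A = {a + b : a, b ∈ A}. With |A| = 5, there are |A|^2 = 25 ordered sum pairs; collecting distinct values, A + A = {-36, -27, -22, -18, -13, -8, -2, 0, 7, 9, 12, 14, 32, 34, 36}, so |A + A| = 15. Thus K = 15/5 = 3. For comparison, the minimum possible |A + A| over all 5-element sets is 2·5 − 1 = 9 (so min K = 9/5), attained only by arithmetic progressions.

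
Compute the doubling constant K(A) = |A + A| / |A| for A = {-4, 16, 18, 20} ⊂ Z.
K = |A + A| / |A| = 9/4

Enumerate A + A = {a + b : a, b ∈ A}. With |A| = 4, there are |A|^2 = 16 ordered sum pairs; collecting distinct values, A + A = {-8, 12, 14, 16, 32, 34, 36, 38, 40}, so |A + A| = 9. Thus K = 9/4. For comparison, the minimum possible |A + A| over all 4-element sets is 2·4 − 1 = 7 (so min K = 7/4), attained only by arithmetic progressions.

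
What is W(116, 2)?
W(116, 2) = 116 + 1 = 117

A 2-term AP is any pair of integers, so a monochromatic 2-AP exists iff some colour is used at least twice. With 116 colours, the colouring i ↦ i on {1, ..., 116} uses each colour once, avoiding any monochromatic pair, so W(116, 2) > 116. For {1, ..., 117}, pigeonhole forces two integers of the same colour, which form a monochromatic 2-AP. Hence W(116, 2) = 117.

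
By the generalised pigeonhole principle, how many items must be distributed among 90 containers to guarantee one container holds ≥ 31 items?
n = (31 − 1)·90 + 1 = 2701

By the generalised pigeonhole principle, to guarantee some box contains ≥ r objects we need more than (r − 1) · k objects total. Threshold: n = (r − 1) · k + 1. With r = 31 and k = 90: n = 30 · 90 + 1 = 2700 + 1 = 2701. For n = 2700 = 30 · 90, we can put exactly 30 objects in every box, avoiding 31 in any single one — so 2701 is tight.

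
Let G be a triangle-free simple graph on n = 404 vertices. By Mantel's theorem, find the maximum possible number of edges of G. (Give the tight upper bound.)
ex(404, K_3) = ⌊404^2/4⌋ = 40804

Mantel (1907): a triangle-free graph on n vertices has at most ⌊n^2/4⌋ edges, with equality for the complete bipartite graph K_{⌊n/2⌋, ⌈n/2⌉}. For n = 404: ⌊404^2/4⌋ = ⌊163216/4⌋ = 40804. The extremal graph is K_{202, 202}, which has 202·202 = 40804 edges.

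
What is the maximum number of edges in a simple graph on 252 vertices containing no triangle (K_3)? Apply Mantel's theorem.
ex(252, K_3) = ⌊252^2/4⌋ = 15876

Mantel (1907): a triangle-free graph on n vertices has at most ⌊n^2/4⌋ edges, with equality for the complete bipartite graph K_{⌊n/2⌋, ⌈n/2⌉}. For n = 252: ⌊252^2/4⌋ = ⌊63504/4⌋ = 15876. The extremal graph is K_{126, 126}, which has 126·126 = 15876 edges.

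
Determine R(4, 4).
R(4, 4) = 18

Lower bound: an explicit 2-colouring of K_{17} (typically a Paley-type or other structured construction) avoids a red K_4 and a blue K_4, showing R(4, 4) > 17.
Upper bound: the Erdős–Szekeres recurrence R(r, t') ≤ R(r−1, t') + R(r, t'−1) yields R(4, 4) ≤ 18.
Hence R(4, 4) = 18.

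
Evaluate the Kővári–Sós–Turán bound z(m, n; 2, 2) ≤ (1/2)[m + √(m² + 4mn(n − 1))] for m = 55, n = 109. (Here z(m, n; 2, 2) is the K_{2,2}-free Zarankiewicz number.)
z(55, 109; 2, 2) ≤ (1/2)[55 + √(55² + 4·55·109·108)] = (1/2)[55 + √2592865] = 832.6188

Kővári–Sós–Turán: let r_1, ..., r_55 be the row sums and z = Σ r_i the total number of 1s. Each pair of columns can share at most one row with both entries 1 (else a 2×2 all-ones block appears), so Σ_i C(r_i, 2) ≤ C(109, 2) = 5886. By convexity Σ_i C(r_i, 2) ≥ 55·C(z/55, 2) = z(z − 55)/(2·55), giving z² − 55z − 55·109·108 ≤ 0 and hence z ≤ (1/2)[55 + √(3025 + 4·647460)] = (1/2)[55 + √2592865] ≈ (1/2)(55 + 1610.2376) = 832.6188.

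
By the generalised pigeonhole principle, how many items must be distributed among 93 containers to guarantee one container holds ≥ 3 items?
n = (3 − 1)·93 + 1 = 187

By the generalised pigeonhole principle, to guarantee some box contains ≥ r objects we need more than (r − 1) · k objects total. Threshold: n = (r − 1) · k + 1. With r = 3 and k = 93: n = 2 · 93 + 1 = 186 + 1 = 187. For n = 186 = 2 · 93, we can put exactly 2 objects in every box, avoiding 3 in any single one — so 187 is tight.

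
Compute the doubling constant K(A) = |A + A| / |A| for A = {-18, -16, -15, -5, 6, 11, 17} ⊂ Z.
K = |A + A| / |A| = 25/7

Enumerate A + A = {a + b : a, b ∈ A}. With |A| = 7, there are |A|^2 = 49 ordered sum pairs; collecting distinct values, A + A = {-36, -34, -33, -32, -31, -30, -23, -21, -20, -12, -10, -9, -7, -5, -4, -1, 1, 2, 6, 12, 17, 22, 23, 28, 34}, so |A + A| = 25. Thus K = 25/7. For comparison, the minimum possible |A + A| over all 7-element sets is 2·7 − 1 = 13 (so min K = 13/7), attained only by arithmetic progressions.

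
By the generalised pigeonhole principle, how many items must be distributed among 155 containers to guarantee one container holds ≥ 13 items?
n = (13 − 1)·155 + 1 = 1861

By the generalised pigeonhole principle, to guarantee some box contains ≥ r objects we need more than (r − 1) · k objects total. Threshold: n = (r − 1) · k + 1. With r = 13 and k = 155: n = 12 · 155 + 1 = 1860 + 1 = 1861. For n = 1860 = 12 · 155, we can put exactly 12 objects in every box, avoiding 13 in any single one — so 1861 is tight.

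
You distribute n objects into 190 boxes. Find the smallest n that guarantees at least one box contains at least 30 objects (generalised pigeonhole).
n = (30 − 1)·190 + 1 = 5511

By the generalised pigeonhole principle, to guarantee some box contains ≥ r objects we need more than (r − 1) · k objects total. Threshold: n = (r − 1) · k + 1. With r = 30 and k = 190: n = 29 · 190 + 1 = 5510 + 1 = 5511. For n = 5510 = 29 · 190, we can put exactly 29 objects in every box, avoiding 30 in any single one — so 5511 is tight.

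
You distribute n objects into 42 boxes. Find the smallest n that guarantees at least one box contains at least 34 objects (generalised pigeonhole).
n = (34 − 1)·42 + 1 = 1387

By the generalised pigeonhole principle, to guarantee some box contains ≥ r objects we need more than (r − 1) · k objects total. Threshold: n = (r − 1) · k + 1. With r = 34 and k = 42: n = 33 · 42 + 1 = 1386 + 1 = 1387. For n = 1386 = 33 · 42, we can put exactly 33 objects in every box, avoiding 34 in any single one — so 1387 is tight.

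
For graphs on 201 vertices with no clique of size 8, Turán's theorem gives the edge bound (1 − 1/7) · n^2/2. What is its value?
Turán density bound = (6/7) · 201^2/2 = 121203/7 ≈ 17314.7143

Turán's theorem: ex(n, K_{r+1}) is achieved by the complete r-partite Turán graph T(n, r) with parts as balanced as possible, and is at most (1 − 1/r) · n^2/2. For r = 7, n = 201: the density bound is (6/7) · 40401/2 = 121203/7 ≈ 17314.7143. The integer-valued extremum is e(T(201, 7)) = 17314, which is strictly less than the density bound 121203/7 since 7 ∤ 201 (the parts of T(201, 7) cannot all be equal).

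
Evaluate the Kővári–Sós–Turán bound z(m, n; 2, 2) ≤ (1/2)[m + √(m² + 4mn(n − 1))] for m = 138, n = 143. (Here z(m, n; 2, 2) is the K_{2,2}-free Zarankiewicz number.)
z(138, 143; 2, 2) ≤ (1/2)[138 + √(138² + 4·138·143·142)] = (1/2)[138 + √11227956] = 1744.4071

Kővári–Sós–Turán: let r_1, ..., r_138 be the row sums and z = Σ r_i the total number of 1s. Each pair of columns can share at most one row with both entries 1 (else a 2×2 all-ones block appears), so Σ_i C(r_i, 2) ≤ C(143, 2) = 10153. By convexity Σ_i C(r_i, 2) ≥ 138·C(z/138, 2) = z(z − 138)/(2·138), giving z² − 138z − 138·143·142 ≤ 0 and hence z ≤ (1/2)[138 + √(19044 + 4·2802228)] = (1/2)[138 + √11227956] ≈ (1/2)(138 + 3350.8142) = 1744.4071.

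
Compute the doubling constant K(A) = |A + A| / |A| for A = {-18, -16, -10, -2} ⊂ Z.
K = |A + A| / |A| = 9/4

Enumerate A + A = {a + b : a, b ∈ A}. With |A| = 4, there are |A|^2 = 16 ordered sum pairs; collecting distinct values, A + A = {-36, -34, -32, -28, -26, -20, -18, -12, -4}, so |A + A| = 9. Thus K = 9/4. For comparison, the minimum possible |A + A| over all 4-element sets is 2·4 − 1 = 7 (so min K = 7/4), attained only by arithmetic progressions.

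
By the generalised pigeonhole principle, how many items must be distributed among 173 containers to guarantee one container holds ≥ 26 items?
n = (26 − 1)·173 + 1 = 4326

By the generalised pigeonhole principle, to guarantee some box contains ≥ r objects we need more than (r − 1) · k objects total. Threshold: n = (r − 1) · k + 1. With r = 26 and k = 173: n = 25 · 173 + 1 = 4325 + 1 = 4326. For n = 4325 = 25 · 173, we can put exactly 25 objects in every box, avoiding 26 in any single one — so 4326 is tight.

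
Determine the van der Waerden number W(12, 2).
W(12, 2) = 12 + 1 = 13

A 2-term AP is any pair of integers, so a monochromatic 2-AP exists iff some colour is used at least twice. With 12 colours, the colouring i ↦ i on {1, ..., 12} uses each colour once, avoiding any monochromatic pair, so W(12, 2) > 12. For {1, ..., 13}, pigeonhole forces two integers of the same colour, which form a monochromatic 2-AP. Hence W(12, 2) = 13.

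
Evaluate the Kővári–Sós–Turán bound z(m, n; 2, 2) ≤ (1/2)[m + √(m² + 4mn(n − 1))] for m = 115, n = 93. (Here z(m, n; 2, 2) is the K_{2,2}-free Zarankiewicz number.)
z(115, 93; 2, 2) ≤ (1/2)[115 + √(115² + 4·115·93·92)] = (1/2)[115 + √3948985] = 1051.1027

Kővári–Sós–Turán: let r_1, ..., r_115 be the row sums and z = Σ r_i the total number of 1s. Each pair of columns can share at most one row with both entries 1 (else a 2×2 all-ones block appears), so Σ_i C(r_i, 2) ≤ C(93, 2) = 4278. By convexity Σ_i C(r_i, 2) ≥ 115·C(z/115, 2) = z(z − 115)/(2·115), giving z² − 115z − 115·93·92 ≤ 0 and hence z ≤ (1/2)[115 + √(13225 + 4·983940)] = (1/2)[115 + √3948985] ≈ (1/2)(115 + 1987.2053) = 1051.1027.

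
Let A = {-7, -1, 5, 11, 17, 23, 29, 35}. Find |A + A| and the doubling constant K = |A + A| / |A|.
K = |A + A| / |A| = 15/8

Enumerate A + A = {a + b : a, b ∈ A}. With |A| = 8, there are |A|^2 = 64 ordered sum pairs; collecting distinct values, A + A = {-14, -8, -2, 4, 10, 16, 22, 28, 34, 40, 46, 52, 58, 64, 70}, so |A + A| = 15. Thus K = 15/8. Here |A + A| = 2|A| − 1 = 15, the minimum possible — so K = 15/8 is minimal, which holds iff A is an arithmetic progression.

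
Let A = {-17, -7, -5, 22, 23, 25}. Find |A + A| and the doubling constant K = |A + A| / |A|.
K = |A + A| / |A| = 20/6 = 10/3

Enumerate A + A = {a + b : a, b ∈ A}. With |A| = 6, there are |A|^2 = 36 ordered sum pairs; collecting distinct values, A + A = {-34, -24, -22, -14, -12, -10, 5, 6, 8, 15, 16, 17, 18, 20, 44, 45, 46, 47, 48, 50}, so |A + A| = 20. Thus K = 20/6 = 10/3. For comparison, the minimum possible |A + A| over all 6-element sets is 2·6 − 1 = 11 (so min K = 11/6), attained only by arithmetic progressions.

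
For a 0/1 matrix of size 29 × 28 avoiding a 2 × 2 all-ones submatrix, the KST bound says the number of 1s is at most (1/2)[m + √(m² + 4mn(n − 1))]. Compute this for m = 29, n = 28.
z(29, 28; 2, 2) ≤ (1/2)[29 + √(29² + 4·29·28·27)] = (1/2)[29 + √88537] = 163.2758

Kővári–Sós–Turán: let r_1, ..., r_29 be the row sums and z = Σ r_i the total number of 1s. Each pair of columns can share at most one row with both entries 1 (else a 2×2 all-ones block appears), so Σ_i C(r_i, 2) ≤ C(28, 2) = 378. By convexity Σ_i C(r_i, 2) ≥ 29·C(z/29, 2) = z(z − 29)/(2·29), giving z² − 29z − 29·28·27 ≤ 0 and hence z ≤ (1/2)[29 + √(841 + 4·21924)] = (1/2)[29 + √88537] ≈ (1/2)(29 + 297.5517) = 163.2758.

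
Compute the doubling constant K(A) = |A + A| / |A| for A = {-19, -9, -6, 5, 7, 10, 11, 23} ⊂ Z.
K = |A + A| / |A| = 31/8

Enumerate A + A = {a + b : a, b ∈ A}. With |A| = 8, there are |A|^2 = 64 ordered sum pairs; collecting distinct values, A + A = {-38, -28, -25, -18, -15, -14, -12, -9, -8, -4, -2, -1, 1, 2, 4, 5, 10, 12, 14, 15, 16, 17, 18, 20, 21, 22, 28, 30, 33, 34, 46}, so |A + A| = 31. Thus K = 31/8. For comparison, the minimum possible |A + A| over all 8-element sets is 2·8 − 1 = 15 (so min K = 15/8), attained only by arithmetic progressions.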